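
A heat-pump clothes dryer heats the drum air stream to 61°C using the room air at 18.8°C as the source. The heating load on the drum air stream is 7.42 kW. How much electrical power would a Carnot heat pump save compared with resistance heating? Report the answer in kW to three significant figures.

6.48 kW

In absolute terms T_C = 291.95 K and T_H = 334.15 K, so ΔT = 42.20 K.
COP_Carnot = T_H/ΔT = 334.15/42.20 = 7.918.
Resistance heating needs Ẇ_res = Q̇_H = 7.420 kW; the reversible heat pump needs only Ẇ_hp = Q̇_H/COP = 0.9371 kW.
Saving = 7.420 − 0.9371 = 6.483 kW.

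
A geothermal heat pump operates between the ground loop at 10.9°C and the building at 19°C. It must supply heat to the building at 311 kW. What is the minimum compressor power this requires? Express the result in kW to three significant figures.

8.62 kW

In absolute terms T_C = 284.05 K and T_H = 292.15 K, so ΔT = 8.100 K.
COP_Carnot = T_H/ΔT = 292.15/8.100 = 36.07.
Ẇ_min = Q̇/COP_Carnot = 311.0/36.07 = 8.623 kW.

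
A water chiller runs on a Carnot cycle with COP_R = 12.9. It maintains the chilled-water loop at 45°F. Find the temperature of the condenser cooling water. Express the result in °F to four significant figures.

84.12 °F

COP_R = T_C/(T_H − T_C) gives T_H − T_C = T_C/COP.
With T_C = 280.37 K, T_H = 280.37 × (1 + 1/12.9) = 302.11 K.
Converting, 302.11 K = 84.12°F.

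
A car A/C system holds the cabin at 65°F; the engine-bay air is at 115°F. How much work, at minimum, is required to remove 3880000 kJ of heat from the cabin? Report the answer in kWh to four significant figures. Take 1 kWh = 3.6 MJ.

In absolute terms T_C = 291.48 K and T_H = 319.26 K, so ΔT = 27.78 K.
The reversible limit is COP_R = T_C/ΔT = 10.49, so W_min = Q_C/COP = Q_C·ΔT/T_C.
W_min = 3880000 × 27.78/291.48 = 369800 kJ = 102.7 kWh.

102.7 kWh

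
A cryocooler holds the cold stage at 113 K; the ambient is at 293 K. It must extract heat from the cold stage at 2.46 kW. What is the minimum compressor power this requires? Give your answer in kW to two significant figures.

3.9 kW

The reservoir spacing is ΔT = 293 − 113 = 180.0 K.
COP_Carnot = T_C/ΔT = 113.00/180.0 = 0.6278.
Ẇ_min = Q̇/COP_Carnot = 2.460/0.6278 = 3.919 kW.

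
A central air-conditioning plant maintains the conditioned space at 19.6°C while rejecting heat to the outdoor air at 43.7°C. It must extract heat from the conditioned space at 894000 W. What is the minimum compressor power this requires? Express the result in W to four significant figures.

73600 W

In absolute terms T_C = 292.75 K and T_H = 316.85 K, so ΔT = 24.10 K.
COP_Carnot = T_C/ΔT = 292.75/24.10 = 12.15.
Ẇ_min = Q̇/COP_Carnot = 894000/12.15 = 73600 W.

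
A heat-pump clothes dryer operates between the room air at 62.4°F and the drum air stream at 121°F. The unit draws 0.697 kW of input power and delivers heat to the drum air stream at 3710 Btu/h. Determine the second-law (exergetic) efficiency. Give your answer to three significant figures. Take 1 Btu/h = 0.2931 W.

Converting, Q̇_H = 3710 Btu/h = 1.087 kW, so COP_actual = Q̇_H/Ẇ = 1.087/0.6970 = 1.560.
In absolute terms T_C = 290.04 K and T_H = 322.59 K, so ΔT = 32.56 K.
COP_Carnot = T_H/ΔT = 322.59/32.56 = 9.909.
η_II = COP_actual/COP_Carnot = 1.560/9.909 = 0.1574.

0.157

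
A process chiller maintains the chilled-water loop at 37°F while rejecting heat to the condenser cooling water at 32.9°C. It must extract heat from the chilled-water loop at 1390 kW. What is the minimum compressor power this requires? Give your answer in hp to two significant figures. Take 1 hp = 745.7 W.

200 hp

In absolute terms T_C = 275.93 K and T_H = 306.05 K, so ΔT = 30.12 K.
COP_Carnot = T_C/ΔT = 275.93/30.12 = 9.160.
Ẇ_min = Q̇/COP_Carnot = 1390/9.160 = 151.7 kW = 203.5 hp.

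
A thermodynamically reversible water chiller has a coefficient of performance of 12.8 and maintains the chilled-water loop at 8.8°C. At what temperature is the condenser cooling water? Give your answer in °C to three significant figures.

COP_R = T_C/(T_H − T_C) gives T_H − T_C = T_C/COP.
With T_C = 281.95 K, T_H = 281.95 × (1 + 1/12.8) = 303.98 K.
Converting, 303.98 K = 30.83°C.

30.8 °C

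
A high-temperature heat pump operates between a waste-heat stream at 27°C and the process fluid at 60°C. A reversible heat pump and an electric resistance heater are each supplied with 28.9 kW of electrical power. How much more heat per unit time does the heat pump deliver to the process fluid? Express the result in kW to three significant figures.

263 kW

In absolute terms T_C = 300.15 K and T_H = 333.15 K, so ΔT = 33.00 K.
COP_Carnot = T_H/ΔT = 333.15/33.00 = 10.10.
The heat pump delivers Q̇_H = COP × Ẇ = 291.8 kW; the resistance heater delivers Ẇ = 28.90 kW.
Extra = (COP − 1)·Ẇ = 262.9 kW.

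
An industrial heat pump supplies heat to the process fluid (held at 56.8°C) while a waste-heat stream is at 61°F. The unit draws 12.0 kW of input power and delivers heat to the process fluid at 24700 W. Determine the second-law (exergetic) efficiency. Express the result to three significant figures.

0.254

Converting, Q̇_H = 24700 W = 24.70 kW, so COP_actual = Q̇_H/Ẇ = 24.70/12.00 = 2.058.
In absolute terms T_C = 289.26 K and T_H = 329.95 K, so ΔT = 40.69 K.
COP_Carnot = T_H/ΔT = 329.95/40.69 = 8.109.
η_II = COP_actual/COP_Carnot = 2.058/8.109 = 0.2538.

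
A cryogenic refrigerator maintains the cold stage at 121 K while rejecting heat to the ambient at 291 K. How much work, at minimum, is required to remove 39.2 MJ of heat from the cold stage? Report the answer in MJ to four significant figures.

55.07 MJ

The reservoir spacing is ΔT = 291 − 121 = 170.0 K.
The reversible limit is COP_R = T_C/ΔT = 0.7118, so W_min = Q_C/COP = Q_C·ΔT/T_C.
W_min = 39.20 × 170.0/121.00 = 55.07 MJ.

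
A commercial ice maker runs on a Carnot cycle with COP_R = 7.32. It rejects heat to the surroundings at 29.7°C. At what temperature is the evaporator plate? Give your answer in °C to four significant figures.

For a Carnot refrigerator COP_R = T_C/(T_H − T_C), so T_C = COP·T_H/(1 + COP).
With T_H = 302.85 K, T_C = 7.32 × 302.85/8.320 = 266.45 K.
Converting, 266.45 K = -6.70°C.

-6.700 °C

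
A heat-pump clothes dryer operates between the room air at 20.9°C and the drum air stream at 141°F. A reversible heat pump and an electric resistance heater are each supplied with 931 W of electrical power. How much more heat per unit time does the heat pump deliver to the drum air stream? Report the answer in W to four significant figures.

6903 W

In absolute terms T_C = 294.05 K and T_H = 333.71 K, so ΔT = 39.66 K.
COP_Carnot = T_H/ΔT = 333.71/39.66 = 8.415.
The heat pump delivers Q̇_H = COP × Ẇ = 7834 W; the resistance heater delivers Ẇ = 931.0 W.
Extra = (COP − 1)·Ẇ = 6903 W.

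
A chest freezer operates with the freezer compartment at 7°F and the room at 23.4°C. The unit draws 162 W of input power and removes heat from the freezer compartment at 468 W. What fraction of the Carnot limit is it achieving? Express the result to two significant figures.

0.42

COP_actual = Q̇_C/Ẇ = 468.0/162.0 = 2.889.
In absolute terms T_C = 259.26 K and T_H = 296.55 K, so ΔT = 37.29 K.
COP_Carnot = T_C/ΔT = 259.26/37.29 = 6.953.
η_II = COP_actual/COP_Carnot = 2.889/6.953 = 0.4155.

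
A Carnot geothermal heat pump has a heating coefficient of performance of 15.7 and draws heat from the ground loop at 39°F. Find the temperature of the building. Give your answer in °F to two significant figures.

COP_HP = T_H/(T_H − T_C) rearranges to T_H = COP·T_C/(COP − 1).
With T_C = 277.04 K, T_H = 15.7 × 277.04/14.70 = 295.89 K.
Converting, 295.89 K = 72.92°F.

73 °F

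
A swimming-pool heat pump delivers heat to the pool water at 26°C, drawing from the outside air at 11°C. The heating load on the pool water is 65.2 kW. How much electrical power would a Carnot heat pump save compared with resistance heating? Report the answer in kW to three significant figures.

61.9 kW

In absolute terms T_C = 284.15 K and T_H = 299.15 K, so ΔT = 15.00 K.
COP_Carnot = T_H/ΔT = 299.15/15.00 = 19.94.
Resistance heating needs Ẇ_res = Q̇_H = 65.20 kW; the reversible heat pump needs only Ẇ_hp = Q̇_H/COP = 3.269 kW.
Saving = 65.20 − 3.269 = 61.93 kW.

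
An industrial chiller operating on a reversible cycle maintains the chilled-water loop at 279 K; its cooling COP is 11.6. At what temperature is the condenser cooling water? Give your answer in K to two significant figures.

COP_R = T_C/(T_H − T_C) gives T_H − T_C = T_C/COP.
With T_C = 279.00 K, T_H = 279.00 × (1 + 1/11.6) = 303.05 K.

300 K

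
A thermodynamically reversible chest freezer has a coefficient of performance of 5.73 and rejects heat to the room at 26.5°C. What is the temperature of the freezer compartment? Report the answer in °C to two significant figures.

For a Carnot refrigerator COP_R = T_C/(T_H − T_C), so T_C = COP·T_H/(1 + COP).
With T_H = 299.65 K, T_C = 5.73 × 299.65/6.730 = 255.13 K.
Converting, 255.13 K = -18.02°C.

-18 °C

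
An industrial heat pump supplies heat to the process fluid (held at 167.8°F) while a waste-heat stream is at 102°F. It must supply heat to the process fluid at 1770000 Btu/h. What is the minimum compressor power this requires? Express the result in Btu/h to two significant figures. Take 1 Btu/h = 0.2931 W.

In absolute terms T_C = 312.04 K and T_H = 348.59 K, so ΔT = 36.56 K.
COP_Carnot = T_H/ΔT = 348.59/36.56 = 9.536.
Ẇ_min = Q̇/COP_Carnot = 1770000/9.536 = 185600 Btu/h.

190000 Btu/h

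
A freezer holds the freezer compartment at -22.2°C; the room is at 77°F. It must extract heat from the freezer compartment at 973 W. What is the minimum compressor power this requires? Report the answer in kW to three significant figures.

0.183 kW

In absolute terms T_C = 250.95 K and T_H = 298.15 K, so ΔT = 47.20 K.
COP_Carnot = T_C/ΔT = 250.95/47.20 = 5.317.
Ẇ_min = Q̇/COP_Carnot = 973.0/5.317 = 183.0 W = 0.1830 kW.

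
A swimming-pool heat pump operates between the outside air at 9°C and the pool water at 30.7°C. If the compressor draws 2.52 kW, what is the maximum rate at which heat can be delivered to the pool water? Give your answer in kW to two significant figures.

In absolute terms T_C = 282.15 K and T_H = 303.85 K, so ΔT = 21.70 K.
COP_Carnot = T_H/ΔT = 303.85/21.70 = 14.00.
Q̇_max = COP_Carnot × Ẇ = 14.00 × 2.520 kW = 35.29 kW.

35 kW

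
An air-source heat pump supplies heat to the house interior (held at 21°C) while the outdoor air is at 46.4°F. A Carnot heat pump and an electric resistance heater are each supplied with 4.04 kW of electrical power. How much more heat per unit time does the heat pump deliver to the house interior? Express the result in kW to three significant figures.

In absolute terms T_C = 281.15 K and T_H = 294.15 K, so ΔT = 13.00 K.
COP_Carnot = T_H/ΔT = 294.15/13.00 = 22.63.
The heat pump delivers Q̇_H = COP × Ẇ = 91.41 kW; the resistance heater delivers Ẇ = 4.040 kW.
Extra = (COP − 1)·Ẇ = 87.37 kW.

87.4 kW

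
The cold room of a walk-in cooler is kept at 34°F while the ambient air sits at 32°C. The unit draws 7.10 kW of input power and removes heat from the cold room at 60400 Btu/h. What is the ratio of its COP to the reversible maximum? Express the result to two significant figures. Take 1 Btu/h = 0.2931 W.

Converting, Q̇_C = 60400 Btu/h = 17.70 kW, so COP_actual = Q̇_C/Ẇ = 17.70/7.100 = 2.493.
In absolute terms T_C = 274.26 K and T_H = 305.15 K, so ΔT = 30.89 K.
COP_Carnot = T_C/ΔT = 274.26/30.89 = 8.879.
η_II = COP_actual/COP_Carnot = 2.493/8.879 = 0.2808.

0.28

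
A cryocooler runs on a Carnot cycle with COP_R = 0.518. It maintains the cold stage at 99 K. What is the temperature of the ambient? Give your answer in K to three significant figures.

COP_R = T_C/(T_H − T_C) gives T_H − T_C = T_C/COP.
With T_C = 99.00 K, T_H = 99.00 × (1 + 1/0.518) = 290.12 K.

290 K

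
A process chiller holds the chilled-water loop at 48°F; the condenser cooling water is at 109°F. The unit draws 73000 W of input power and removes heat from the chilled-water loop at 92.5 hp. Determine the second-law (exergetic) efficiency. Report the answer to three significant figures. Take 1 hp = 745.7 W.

0.114

Converting, Q̇_C = 92.50 hp = 68980 W, so COP_actual = Q̇_C/Ẇ = 68980/73000 = 0.9449.
In absolute terms T_C = 282.04 K and T_H = 315.93 K, so ΔT = 33.89 K.
COP_Carnot = T_C/ΔT = 282.04/33.89 = 8.322.
η_II = COP_actual/COP_Carnot = 0.9449/8.322 = 0.1135.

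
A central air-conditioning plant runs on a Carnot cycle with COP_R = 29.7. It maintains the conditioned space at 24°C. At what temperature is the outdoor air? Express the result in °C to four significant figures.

34.01 °C

COP_R = T_C/(T_H − T_C) gives T_H − T_C = T_C/COP.
With T_C = 297.15 K, T_H = 297.15 × (1 + 1/29.7) = 307.16 K.
Converting, 307.16 K = 34.01°C.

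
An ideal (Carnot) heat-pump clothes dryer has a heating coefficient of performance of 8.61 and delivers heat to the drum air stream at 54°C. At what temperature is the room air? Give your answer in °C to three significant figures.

COP_HP = T_H/(T_H − T_C) gives T_H − T_C = T_H/COP.
With T_H = 327.15 K, T_C = 327.15 × (1 − 1/8.61) = 289.15 K.
Converting, 289.15 K = 16.00°C.

16.0 °C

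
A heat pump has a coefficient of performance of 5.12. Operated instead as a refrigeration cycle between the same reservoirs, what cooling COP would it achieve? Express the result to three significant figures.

4.12

Since Q_H = Q_C + W for any cycle, COP_R = Q_C/W = Q_H/W − 1.
COP_R = 5.12 − 1 = 4.12.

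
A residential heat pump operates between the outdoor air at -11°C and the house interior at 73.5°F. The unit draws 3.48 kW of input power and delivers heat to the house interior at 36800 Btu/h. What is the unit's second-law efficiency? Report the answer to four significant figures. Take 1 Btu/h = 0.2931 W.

0.3564

Converting, Q̇_H = 36800 Btu/h = 10.79 kW, so COP_actual = Q̇_H/Ẇ = 10.79/3.480 = 3.099.
In absolute terms T_C = 262.15 K and T_H = 296.21 K, so ΔT = 34.06 K.
COP_Carnot = T_H/ΔT = 296.21/34.06 = 8.698.
η_II = COP_actual/COP_Carnot = 3.099/8.698 = 0.3564.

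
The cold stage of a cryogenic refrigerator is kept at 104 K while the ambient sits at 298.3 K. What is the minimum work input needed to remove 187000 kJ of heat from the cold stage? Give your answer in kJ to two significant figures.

The reservoir spacing is ΔT = 298.3 − 104 = 194.3 K.
The reversible limit is COP_R = T_C/ΔT = 0.5353, so W_min = Q_C/COP = Q_C·ΔT/T_C.
W_min = 187000 × 194.3/104.00 = 349400 kJ.

350000 kJ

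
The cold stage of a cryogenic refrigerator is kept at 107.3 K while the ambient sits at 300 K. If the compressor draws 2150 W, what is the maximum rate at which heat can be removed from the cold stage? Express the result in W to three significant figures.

1200 W

The reservoir spacing is ΔT = 300 − 107.3 = 192.7 K.
COP_Carnot = T_C/ΔT = 107.30/192.7 = 0.5568.
Q̇_max = COP_Carnot × Ẇ = 0.5568 × 2150 W = 1197 W.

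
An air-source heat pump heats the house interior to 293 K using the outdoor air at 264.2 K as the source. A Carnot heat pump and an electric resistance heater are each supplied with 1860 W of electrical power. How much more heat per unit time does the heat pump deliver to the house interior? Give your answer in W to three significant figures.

17100 W

The reservoir spacing is ΔT = 293 − 264.2 = 28.80 K.
COP_Carnot = T_H/ΔT = 293.00/28.80 = 10.17.
The heat pump delivers Q̇_H = COP × Ẇ = 18920 W; the resistance heater delivers Ẇ = 1860 W.
Extra = (COP − 1)·Ẇ = 17060 W.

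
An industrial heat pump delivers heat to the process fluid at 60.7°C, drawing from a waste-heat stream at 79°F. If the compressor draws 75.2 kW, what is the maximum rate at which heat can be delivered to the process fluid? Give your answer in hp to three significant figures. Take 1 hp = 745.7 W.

973 hp

In absolute terms T_C = 299.26 K and T_H = 333.85 K, so ΔT = 34.59 K.
COP_Carnot = T_H/ΔT = 333.85/34.59 = 9.652.
Q̇_max = COP_Carnot × Ẇ = 9.652 × 75.20 kW = 725.8 kW = 973.3 hp.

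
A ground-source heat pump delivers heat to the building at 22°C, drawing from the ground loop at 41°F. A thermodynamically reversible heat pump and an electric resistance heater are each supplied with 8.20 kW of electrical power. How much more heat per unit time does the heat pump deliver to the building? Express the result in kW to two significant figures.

130 kW

In absolute terms T_C = 278.15 K and T_H = 295.15 K, so ΔT = 17.00 K.
COP_Carnot = T_H/ΔT = 295.15/17.00 = 17.36.
The heat pump delivers Q̇_H = COP × Ẇ = 142.4 kW; the resistance heater delivers Ẇ = 8.200 kW.
Extra = (COP − 1)·Ẇ = 134.2 kW.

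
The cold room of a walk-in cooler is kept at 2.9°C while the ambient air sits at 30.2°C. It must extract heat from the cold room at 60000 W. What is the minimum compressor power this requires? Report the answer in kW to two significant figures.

5.9 kW

In absolute terms T_C = 276.05 K and T_H = 303.35 K, so ΔT = 27.30 K.
COP_Carnot = T_C/ΔT = 276.05/27.30 = 10.11.
Ẇ_min = Q̇/COP_Carnot = 60000/10.11 = 5934 W = 5.934 kW.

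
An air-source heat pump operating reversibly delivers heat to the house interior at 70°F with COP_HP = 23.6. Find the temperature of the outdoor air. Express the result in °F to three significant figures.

47.6 °F

COP_HP = T_H/(T_H − T_C) gives T_H − T_C = T_H/COP.
With T_H = 294.26 K, T_C = 294.26 × (1 − 1/23.6) = 281.79 K.
Converting, 281.79 K = 47.56°F.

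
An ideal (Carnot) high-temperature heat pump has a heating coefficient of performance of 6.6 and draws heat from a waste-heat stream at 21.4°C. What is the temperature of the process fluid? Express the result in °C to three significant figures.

74.0 °C

COP_HP = T_H/(T_H − T_C) rearranges to T_H = COP·T_C/(COP − 1).
With T_C = 294.55 K, T_H = 6.6 × 294.55/5.600 = 347.15 K.
Converting, 347.15 K = 74.00°C.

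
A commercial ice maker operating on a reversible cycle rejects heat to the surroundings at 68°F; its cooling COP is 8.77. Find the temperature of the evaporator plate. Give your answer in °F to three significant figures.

14.0 °F

For a Carnot refrigerator COP_R = T_C/(T_H − T_C), so T_C = COP·T_H/(1 + COP).
With T_H = 293.15 K, T_C = 8.77 × 293.15/9.770 = 263.14 K.
Converting, 263.14 K = 13.99°F.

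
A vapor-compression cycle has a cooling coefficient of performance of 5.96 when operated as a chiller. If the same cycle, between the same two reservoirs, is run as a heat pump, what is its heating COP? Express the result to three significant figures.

6.96

The first law on one cycle gives Q_H = Q_C + W, so Q_H/W = Q_C/W + 1.
COP_HP = COP_R + 1 = 5.96 + 1 = 6.96.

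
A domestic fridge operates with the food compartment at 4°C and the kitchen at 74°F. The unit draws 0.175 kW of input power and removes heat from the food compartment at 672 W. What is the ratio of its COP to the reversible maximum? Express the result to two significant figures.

Converting, Q̇_C = 672.0 W = 0.6720 kW, so COP_actual = Q̇_C/Ẇ = 0.6720/0.1750 = 3.840.
In absolute terms T_C = 277.15 K and T_H = 296.48 K, so ΔT = 19.33 K.
COP_Carnot = T_C/ΔT = 277.15/19.33 = 14.34.
η_II = COP_actual/COP_Carnot = 3.840/14.34 = 0.2679.

0.27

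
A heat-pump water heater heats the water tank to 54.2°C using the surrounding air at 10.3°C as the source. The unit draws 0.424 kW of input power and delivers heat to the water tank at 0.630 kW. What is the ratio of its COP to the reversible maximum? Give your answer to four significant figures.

COP_actual = Q̇_H/Ẇ = 0.6300/0.4240 = 1.486.
In absolute terms T_C = 283.45 K and T_H = 327.35 K, so ΔT = 43.90 K.
COP_Carnot = T_H/ΔT = 327.35/43.90 = 7.457.
η_II = COP_actual/COP_Carnot = 1.486/7.457 = 0.1993.

0.1993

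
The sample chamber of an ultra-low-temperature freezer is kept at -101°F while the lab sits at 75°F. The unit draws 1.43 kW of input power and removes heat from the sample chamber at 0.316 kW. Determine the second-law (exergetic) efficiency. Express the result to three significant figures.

0.108

COP_actual = Q̇_C/Ẇ = 0.3160/1.430 = 0.2210.
In absolute terms T_C = 199.26 K and T_H = 297.04 K, so ΔT = 97.78 K.
COP_Carnot = T_C/ΔT = 199.26/97.78 = 2.038.
η_II = COP_actual/COP_Carnot = 0.2210/2.038 = 0.1084.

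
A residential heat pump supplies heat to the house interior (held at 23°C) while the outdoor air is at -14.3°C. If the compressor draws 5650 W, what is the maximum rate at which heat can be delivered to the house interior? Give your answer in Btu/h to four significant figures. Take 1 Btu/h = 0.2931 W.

In absolute terms T_C = 258.85 K and T_H = 296.15 K, so ΔT = 37.30 K.
COP_Carnot = T_H/ΔT = 296.15/37.30 = 7.940.
Q̇_max = COP_Carnot × Ẇ = 7.940 × 5650 W = 44860 W = 153100 Btu/h.

153100 Btu/h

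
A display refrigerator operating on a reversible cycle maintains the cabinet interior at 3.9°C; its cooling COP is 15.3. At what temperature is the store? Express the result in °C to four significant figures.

22.01 °C

COP_R = T_C/(T_H − T_C) gives T_H − T_C = T_C/COP.
With T_C = 277.05 K, T_H = 277.05 × (1 + 1/15.3) = 295.16 K.
Converting, 295.16 K = 22.01°C.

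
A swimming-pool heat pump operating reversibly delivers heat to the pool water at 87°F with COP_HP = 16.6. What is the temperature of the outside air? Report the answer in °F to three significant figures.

54.1 °F

COP_HP = T_H/(T_H − T_C) gives T_H − T_C = T_H/COP.
With T_H = 303.71 K, T_C = 303.71 × (1 − 1/16.6) = 285.41 K.
Converting, 285.41 K = 54.07°F.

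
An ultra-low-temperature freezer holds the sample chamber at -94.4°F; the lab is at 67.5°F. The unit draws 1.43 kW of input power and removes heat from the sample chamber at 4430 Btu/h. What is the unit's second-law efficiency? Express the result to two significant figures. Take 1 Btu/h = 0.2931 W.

0.40

Converting, Q̇_C = 4430 Btu/h = 1.298 kW, so COP_actual = Q̇_C/Ẇ = 1.298/1.430 = 0.9080.
In absolute terms T_C = 202.93 K and T_H = 292.87 K, so ΔT = 89.94 K.
COP_Carnot = T_C/ΔT = 202.93/89.94 = 2.256.
η_II = COP_actual/COP_Carnot = 0.9080/2.256 = 0.4025.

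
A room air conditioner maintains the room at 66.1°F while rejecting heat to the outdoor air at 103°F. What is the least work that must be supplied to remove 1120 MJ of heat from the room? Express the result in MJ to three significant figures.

In absolute terms T_C = 292.09 K and T_H = 312.59 K, so ΔT = 20.50 K.
The reversible limit is COP_R = T_C/ΔT = 14.25, so W_min = Q_C/COP = Q_C·ΔT/T_C.
W_min = 1120 × 20.50/292.09 = 78.60 MJ.

78.6 MJ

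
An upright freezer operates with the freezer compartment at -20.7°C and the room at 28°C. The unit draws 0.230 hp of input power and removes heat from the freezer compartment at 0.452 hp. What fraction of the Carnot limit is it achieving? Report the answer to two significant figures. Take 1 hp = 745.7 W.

0.38

COP_actual = Q̇_C/Ẇ = 0.4520/0.2300 = 1.965.
In absolute terms T_C = 252.45 K and T_H = 301.15 K, so ΔT = 48.70 K.
COP_Carnot = T_C/ΔT = 252.45/48.70 = 5.184.
η_II = COP_actual/COP_Carnot = 1.965/5.184 = 0.3791.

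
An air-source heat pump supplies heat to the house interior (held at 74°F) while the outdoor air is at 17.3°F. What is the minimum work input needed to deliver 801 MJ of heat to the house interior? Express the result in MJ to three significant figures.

85.1 MJ

In absolute terms T_C = 264.98 K and T_H = 296.48 K, so ΔT = 31.50 K.
The reversible limit is COP_HP = T_H/ΔT = 9.412, so W_min = Q_H/COP = Q_H·ΔT/T_H.
W_min = 801.0 × 31.50/296.48 = 85.10 MJ.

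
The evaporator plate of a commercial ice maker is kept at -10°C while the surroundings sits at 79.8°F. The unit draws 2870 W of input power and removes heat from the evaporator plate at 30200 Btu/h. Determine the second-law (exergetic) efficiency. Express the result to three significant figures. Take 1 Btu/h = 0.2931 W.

Converting, Q̇_C = 30200 Btu/h = 8852 W, so COP_actual = Q̇_C/Ẇ = 8852/2870 = 3.084.
In absolute terms T_C = 263.15 K and T_H = 299.71 K, so ΔT = 36.56 K.
COP_Carnot = T_C/ΔT = 263.15/36.56 = 7.199.
η_II = COP_actual/COP_Carnot = 3.084/7.199 = 0.4284.

0.428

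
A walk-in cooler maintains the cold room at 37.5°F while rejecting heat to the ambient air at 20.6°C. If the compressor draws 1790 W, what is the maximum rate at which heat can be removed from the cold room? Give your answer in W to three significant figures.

28200 W

In absolute terms T_C = 276.21 K and T_H = 293.75 K, so ΔT = 17.54 K.
COP_Carnot = T_C/ΔT = 276.21/17.54 = 15.74.
Q̇_max = COP_Carnot × Ẇ = 15.74 × 1790 W = 28180 W.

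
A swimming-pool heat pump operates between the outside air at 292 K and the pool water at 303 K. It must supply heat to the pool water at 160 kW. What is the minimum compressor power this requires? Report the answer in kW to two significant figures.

The reservoir spacing is ΔT = 303 − 292 = 11.00 K.
COP_Carnot = T_H/ΔT = 303.00/11.00 = 27.55.
Ẇ_min = Q̇/COP_Carnot = 160.0/27.55 = 5.809 kW.

5.8 kW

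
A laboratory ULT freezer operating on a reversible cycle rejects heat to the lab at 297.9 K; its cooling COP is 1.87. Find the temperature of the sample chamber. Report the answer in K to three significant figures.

194 K

For a Carnot refrigerator COP_R = T_C/(T_H − T_C), so T_C = COP·T_H/(1 + COP).
With T_H = 297.90 K, T_C = 1.87 × 297.90/2.870 = 194.10 K.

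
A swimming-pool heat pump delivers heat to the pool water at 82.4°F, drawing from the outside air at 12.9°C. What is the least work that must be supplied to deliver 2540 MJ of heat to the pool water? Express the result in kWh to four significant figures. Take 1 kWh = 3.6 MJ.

35.38 kWh

In absolute terms T_C = 286.05 K and T_H = 301.15 K, so ΔT = 15.10 K.
The reversible limit is COP_HP = T_H/ΔT = 19.94, so W_min = Q_H/COP = Q_H·ΔT/T_H.
W_min = 2540 × 15.10/301.15 = 127.4 MJ = 35.38 kWh.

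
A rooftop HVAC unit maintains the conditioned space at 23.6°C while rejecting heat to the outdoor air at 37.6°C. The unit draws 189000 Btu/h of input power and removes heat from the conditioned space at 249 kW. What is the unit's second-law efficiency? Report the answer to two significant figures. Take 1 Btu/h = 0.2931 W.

Converting, Q̇_C = 249.0 kW = 849500 Btu/h, so COP_actual = Q̇_C/Ẇ = 849500/189000 = 4.495.
In absolute terms T_C = 296.75 K and T_H = 310.75 K, so ΔT = 14.00 K.
COP_Carnot = T_C/ΔT = 296.75/14.00 = 21.20.
η_II = COP_actual/COP_Carnot = 4.495/21.20 = 0.2121.

0.21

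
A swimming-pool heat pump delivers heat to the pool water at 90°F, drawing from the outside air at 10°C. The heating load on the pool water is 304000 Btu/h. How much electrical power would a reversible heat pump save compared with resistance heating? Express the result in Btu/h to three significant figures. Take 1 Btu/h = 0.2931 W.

In absolute terms T_C = 283.15 K and T_H = 305.37 K, so ΔT = 22.22 K.
COP_Carnot = T_H/ΔT = 305.37/22.22 = 13.74.
Resistance heating needs Ẇ_res = Q̇_H = 304000 Btu/h; the reversible heat pump needs only Ẇ_hp = Q̇_H/COP = 22120 Btu/h.
Saving = 304000 − 22120 = 281900 Btu/h.

282000 Btu/h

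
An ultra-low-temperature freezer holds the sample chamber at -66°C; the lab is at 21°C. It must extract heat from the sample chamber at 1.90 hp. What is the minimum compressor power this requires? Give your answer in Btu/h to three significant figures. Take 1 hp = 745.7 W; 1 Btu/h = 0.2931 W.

2030 Btu/h

In absolute terms T_C = 207.15 K and T_H = 294.15 K, so ΔT = 87.00 K.
COP_Carnot = T_C/ΔT = 207.15/87.00 = 2.381.
Ẇ_min = Q̇/COP_Carnot = 1.900/2.381 = 0.7980 hp = 2030 Btu/h.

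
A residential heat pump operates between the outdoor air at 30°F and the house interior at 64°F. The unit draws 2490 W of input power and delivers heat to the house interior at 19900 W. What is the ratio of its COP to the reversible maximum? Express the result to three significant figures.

COP_actual = Q̇_H/Ẇ = 19900/2490 = 7.992.
In absolute terms T_C = 272.04 K and T_H = 290.93 K, so ΔT = 18.89 K.
COP_Carnot = T_H/ΔT = 290.93/18.89 = 15.40.
η_II = COP_actual/COP_Carnot = 7.992/15.40 = 0.5189.

0.519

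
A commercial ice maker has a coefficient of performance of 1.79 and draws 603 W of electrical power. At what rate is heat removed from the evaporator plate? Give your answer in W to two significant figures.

Q̇_C = COP × Ẇ = 1.79 × 603.0 = 1079 W.

1100 W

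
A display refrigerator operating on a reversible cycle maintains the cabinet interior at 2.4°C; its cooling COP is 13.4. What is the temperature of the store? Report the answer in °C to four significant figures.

22.96 °C

COP_R = T_C/(T_H − T_C) gives T_H − T_C = T_C/COP.
With T_C = 275.55 K, T_H = 275.55 × (1 + 1/13.4) = 296.11 K.
Converting, 296.11 K = 22.96°C.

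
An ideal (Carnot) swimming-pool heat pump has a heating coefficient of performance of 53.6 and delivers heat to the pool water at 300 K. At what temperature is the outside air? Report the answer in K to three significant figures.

COP_HP = T_H/(T_H − T_C) gives T_H − T_C = T_H/COP.
With T_H = 300.00 K, T_C = 300.00 × (1 − 1/53.6) = 294.40 K.

294 K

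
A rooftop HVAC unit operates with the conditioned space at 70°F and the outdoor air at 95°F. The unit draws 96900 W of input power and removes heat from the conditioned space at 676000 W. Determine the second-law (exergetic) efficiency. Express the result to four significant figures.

0.3293

COP_actual = Q̇_C/Ẇ = 676000/96900 = 6.976.
In absolute terms T_C = 294.26 K and T_H = 308.15 K, so ΔT = 13.89 K.
COP_Carnot = T_C/ΔT = 294.26/13.89 = 21.19.
η_II = COP_actual/COP_Carnot = 6.976/21.19 = 0.3293.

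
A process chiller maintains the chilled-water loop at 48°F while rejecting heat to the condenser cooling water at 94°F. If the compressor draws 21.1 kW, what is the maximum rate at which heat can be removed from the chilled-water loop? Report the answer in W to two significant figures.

230000 W

In absolute terms T_C = 282.04 K and T_H = 307.59 K, so ΔT = 25.56 K.
COP_Carnot = T_C/ΔT = 282.04/25.56 = 11.04.
Q̇_max = COP_Carnot × Ẇ = 11.04 × 21.10 kW = 232.9 kW = 232900 W.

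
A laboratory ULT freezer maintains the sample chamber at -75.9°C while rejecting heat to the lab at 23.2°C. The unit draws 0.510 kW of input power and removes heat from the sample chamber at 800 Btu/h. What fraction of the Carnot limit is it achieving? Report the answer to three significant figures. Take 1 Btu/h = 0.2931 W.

0.231

Converting, Q̇_C = 800.0 Btu/h = 0.2345 kW, so COP_actual = Q̇_C/Ẇ = 0.2345/0.5100 = 0.4598.
In absolute terms T_C = 197.25 K and T_H = 296.35 K, so ΔT = 99.10 K.
COP_Carnot = T_C/ΔT = 197.25/99.10 = 1.990.
η_II = COP_actual/COP_Carnot = 0.4598/1.990 = 0.2310.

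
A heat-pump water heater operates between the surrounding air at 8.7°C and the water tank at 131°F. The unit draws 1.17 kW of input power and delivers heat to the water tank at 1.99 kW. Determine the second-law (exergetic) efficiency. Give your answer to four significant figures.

0.2400

COP_actual = Q̇_H/Ẇ = 1.990/1.170 = 1.701.
In absolute terms T_C = 281.85 K and T_H = 328.15 K, so ΔT = 46.30 K.
COP_Carnot = T_H/ΔT = 328.15/46.30 = 7.087.
η_II = COP_actual/COP_Carnot = 1.701/7.087 = 0.2400.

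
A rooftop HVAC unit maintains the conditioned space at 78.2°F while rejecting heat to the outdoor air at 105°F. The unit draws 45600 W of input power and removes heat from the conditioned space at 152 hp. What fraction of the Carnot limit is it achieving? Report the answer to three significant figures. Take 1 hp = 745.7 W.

Converting, Q̇_C = 152.0 hp = 113300 W, so COP_actual = Q̇_C/Ẇ = 113300/45600 = 2.486.
In absolute terms T_C = 298.82 K and T_H = 313.71 K, so ΔT = 14.89 K.
COP_Carnot = T_C/ΔT = 298.82/14.89 = 20.07.
η_II = COP_actual/COP_Carnot = 2.486/20.07 = 0.1239.

0.124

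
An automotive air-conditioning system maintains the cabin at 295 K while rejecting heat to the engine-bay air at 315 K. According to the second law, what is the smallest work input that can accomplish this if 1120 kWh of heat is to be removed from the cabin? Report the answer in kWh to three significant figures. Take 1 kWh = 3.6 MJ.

75.9 kWh

The reservoir spacing is ΔT = 315 − 295 = 20.00 K.
The reversible limit is COP_R = T_C/ΔT = 14.75, so W_min = Q_C/COP = Q_C·ΔT/T_C.
W_min = 1120 × 20.00/295.00 = 75.93 kWh.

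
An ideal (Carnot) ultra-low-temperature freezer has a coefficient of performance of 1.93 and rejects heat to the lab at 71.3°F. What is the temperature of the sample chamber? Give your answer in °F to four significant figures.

-109.9 °F

For a Carnot refrigerator COP_R = T_C/(T_H − T_C), so T_C = COP·T_H/(1 + COP).
With T_H = 294.98 K, T_C = 1.93 × 294.98/2.930 = 194.31 K.
Converting, 194.31 K = -109.92°F.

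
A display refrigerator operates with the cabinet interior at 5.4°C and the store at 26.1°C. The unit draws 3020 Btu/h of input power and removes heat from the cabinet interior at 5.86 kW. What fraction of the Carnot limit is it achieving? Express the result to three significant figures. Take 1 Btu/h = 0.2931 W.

Converting, Q̇_C = 5.860 kW = 19990 Btu/h, so COP_actual = Q̇_C/Ẇ = 19990/3020 = 6.620.
In absolute terms T_C = 278.55 K and T_H = 299.25 K, so ΔT = 20.70 K.
COP_Carnot = T_C/ΔT = 278.55/20.70 = 13.46.
η_II = COP_actual/COP_Carnot = 6.620/13.46 = 0.4920.

0.492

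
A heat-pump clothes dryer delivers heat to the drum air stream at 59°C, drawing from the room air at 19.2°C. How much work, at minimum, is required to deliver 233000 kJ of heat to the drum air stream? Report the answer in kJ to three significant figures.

In absolute terms T_C = 292.35 K and T_H = 332.15 K, so ΔT = 39.80 K.
The reversible limit is COP_HP = T_H/ΔT = 8.345, so W_min = Q_H/COP = Q_H·ΔT/T_H.
W_min = 233000 × 39.80/332.15 = 27920 kJ.

27900 kJ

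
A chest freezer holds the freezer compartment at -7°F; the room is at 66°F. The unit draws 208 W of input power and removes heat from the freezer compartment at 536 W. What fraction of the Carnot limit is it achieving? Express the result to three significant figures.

0.416

COP_actual = Q̇_C/Ẇ = 536.0/208.0 = 2.577.
In absolute terms T_C = 251.48 K and T_H = 292.04 K, so ΔT = 40.56 K.
COP_Carnot = T_C/ΔT = 251.48/40.56 = 6.201.
η_II = COP_actual/COP_Carnot = 2.577/6.201 = 0.4156.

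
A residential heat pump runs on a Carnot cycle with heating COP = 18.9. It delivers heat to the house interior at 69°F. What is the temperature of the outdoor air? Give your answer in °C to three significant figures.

5.02 °C

COP_HP = T_H/(T_H − T_C) gives T_H − T_C = T_H/COP.
With T_H = 293.71 K, T_C = 293.71 × (1 − 1/18.9) = 278.17 K.
Converting, 278.17 K = 5.02°C.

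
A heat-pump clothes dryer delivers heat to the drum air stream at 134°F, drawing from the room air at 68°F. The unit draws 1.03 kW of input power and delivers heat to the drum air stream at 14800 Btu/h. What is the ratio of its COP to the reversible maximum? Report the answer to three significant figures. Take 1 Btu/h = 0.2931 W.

Converting, Q̇_H = 14800 Btu/h = 4.338 kW, so COP_actual = Q̇_H/Ẇ = 4.338/1.030 = 4.212.
In absolute terms T_C = 293.15 K and T_H = 329.82 K, so ΔT = 36.67 K.
COP_Carnot = T_H/ΔT = 329.82/36.67 = 8.995.
η_II = COP_actual/COP_Carnot = 4.212/8.995 = 0.4682.

0.468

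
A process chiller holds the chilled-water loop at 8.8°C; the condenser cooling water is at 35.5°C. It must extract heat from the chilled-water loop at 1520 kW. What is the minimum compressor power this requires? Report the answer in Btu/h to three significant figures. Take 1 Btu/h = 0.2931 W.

491000 Btu/h

In absolute terms T_C = 281.95 K and T_H = 308.65 K, so ΔT = 26.70 K.
COP_Carnot = T_C/ΔT = 281.95/26.70 = 10.56.
Ẇ_min = Q̇/COP_Carnot = 1520/10.56 = 143.9 kW = 491100 Btu/h.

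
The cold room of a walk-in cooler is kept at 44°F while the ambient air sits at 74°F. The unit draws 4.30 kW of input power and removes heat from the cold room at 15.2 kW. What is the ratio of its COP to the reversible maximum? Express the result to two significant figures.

COP_actual = Q̇_C/Ẇ = 15.20/4.300 = 3.535.
In absolute terms T_C = 279.82 K and T_H = 296.48 K, so ΔT = 16.67 K.
COP_Carnot = T_C/ΔT = 279.82/16.67 = 16.79.
η_II = COP_actual/COP_Carnot = 3.535/16.79 = 0.2105.

0.21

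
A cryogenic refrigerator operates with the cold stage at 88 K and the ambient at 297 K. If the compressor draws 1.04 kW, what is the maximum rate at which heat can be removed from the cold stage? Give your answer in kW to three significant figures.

The reservoir spacing is ΔT = 297 − 88 = 209.0 K.
COP_Carnot = T_C/ΔT = 88.00/209.0 = 0.4211.
Q̇_max = COP_Carnot × Ẇ = 0.4211 × 1.040 kW = 0.4379 kW.

0.438 kW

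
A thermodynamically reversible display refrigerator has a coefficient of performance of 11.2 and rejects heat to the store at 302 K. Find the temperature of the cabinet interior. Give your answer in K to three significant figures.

277 K

For a Carnot refrigerator COP_R = T_C/(T_H − T_C), so T_C = COP·T_H/(1 + COP).
With T_H = 302.00 K, T_C = 11.2 × 302.00/12.20 = 277.25 K.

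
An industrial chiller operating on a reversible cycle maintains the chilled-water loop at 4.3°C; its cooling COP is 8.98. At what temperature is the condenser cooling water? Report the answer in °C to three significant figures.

35.2 °C

COP_R = T_C/(T_H − T_C) gives T_H − T_C = T_C/COP.
With T_C = 277.45 K, T_H = 277.45 × (1 + 1/8.98) = 308.35 K.
Converting, 308.35 K = 35.20°C.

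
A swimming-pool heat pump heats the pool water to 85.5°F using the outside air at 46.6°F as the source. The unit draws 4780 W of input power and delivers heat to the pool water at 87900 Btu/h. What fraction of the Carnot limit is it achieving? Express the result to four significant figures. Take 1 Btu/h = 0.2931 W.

0.3846

Converting, Q̇_H = 87900 Btu/h = 25760 W, so COP_actual = Q̇_H/Ẇ = 25760/4780 = 5.390.
In absolute terms T_C = 281.26 K and T_H = 302.87 K, so ΔT = 21.61 K.
COP_Carnot = T_H/ΔT = 302.87/21.61 = 14.01.
η_II = COP_actual/COP_Carnot = 5.390/14.01 = 0.3846.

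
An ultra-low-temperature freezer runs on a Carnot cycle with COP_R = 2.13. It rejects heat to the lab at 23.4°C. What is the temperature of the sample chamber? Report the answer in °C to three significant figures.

For a Carnot refrigerator COP_R = T_C/(T_H − T_C), so T_C = COP·T_H/(1 + COP).
With T_H = 296.55 K, T_C = 2.13 × 296.55/3.130 = 201.81 K.
Converting, 201.81 K = -71.34°C.

-71.3 °C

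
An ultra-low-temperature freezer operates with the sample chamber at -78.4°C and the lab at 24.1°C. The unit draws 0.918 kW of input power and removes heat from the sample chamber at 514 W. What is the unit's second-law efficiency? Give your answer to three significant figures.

0.295

Converting, Q̇_C = 514.0 W = 0.5140 kW, so COP_actual = Q̇_C/Ẇ = 0.5140/0.9180 = 0.5599.
In absolute terms T_C = 194.75 K and T_H = 297.25 K, so ΔT = 102.5 K.
COP_Carnot = T_C/ΔT = 194.75/102.5 = 1.900.
η_II = COP_actual/COP_Carnot = 0.5599/1.900 = 0.2947.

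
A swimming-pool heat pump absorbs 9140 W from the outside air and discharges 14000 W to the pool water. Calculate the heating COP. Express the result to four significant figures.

2.881

The first law gives Q̇_H = Q̇_C + Ẇ, so the three rates are Q̇_C = 9140, Q̇_H = 14000, Ẇ = 4860 W.
COP_HP = Q̇_H/Ẇ = 14000/4860 = 2.881.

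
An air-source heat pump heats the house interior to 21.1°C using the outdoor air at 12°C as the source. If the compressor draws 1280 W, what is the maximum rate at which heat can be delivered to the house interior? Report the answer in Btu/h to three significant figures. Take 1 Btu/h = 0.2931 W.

141000 Btu/h

In absolute terms T_C = 285.15 K and T_H = 294.25 K, so ΔT = 9.100 K.
COP_Carnot = T_H/ΔT = 294.25/9.100 = 32.34.
Q̇_max = COP_Carnot × Ẇ = 32.34 × 1280 W = 41390 W = 141200 Btu/h.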